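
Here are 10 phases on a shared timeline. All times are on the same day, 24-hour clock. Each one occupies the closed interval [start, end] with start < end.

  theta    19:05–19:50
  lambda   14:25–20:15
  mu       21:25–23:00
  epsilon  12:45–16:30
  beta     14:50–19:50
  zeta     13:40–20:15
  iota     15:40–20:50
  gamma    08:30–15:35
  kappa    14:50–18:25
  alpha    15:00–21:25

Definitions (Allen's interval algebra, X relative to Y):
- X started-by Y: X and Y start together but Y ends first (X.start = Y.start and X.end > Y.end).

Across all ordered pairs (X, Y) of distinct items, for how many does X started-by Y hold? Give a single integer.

1

Checking all 90 ordered pairs for relation 'started-by'; matching pairs in alphabetical order:
(beta, kappa): beta started-by kappa ✓
Count: 1.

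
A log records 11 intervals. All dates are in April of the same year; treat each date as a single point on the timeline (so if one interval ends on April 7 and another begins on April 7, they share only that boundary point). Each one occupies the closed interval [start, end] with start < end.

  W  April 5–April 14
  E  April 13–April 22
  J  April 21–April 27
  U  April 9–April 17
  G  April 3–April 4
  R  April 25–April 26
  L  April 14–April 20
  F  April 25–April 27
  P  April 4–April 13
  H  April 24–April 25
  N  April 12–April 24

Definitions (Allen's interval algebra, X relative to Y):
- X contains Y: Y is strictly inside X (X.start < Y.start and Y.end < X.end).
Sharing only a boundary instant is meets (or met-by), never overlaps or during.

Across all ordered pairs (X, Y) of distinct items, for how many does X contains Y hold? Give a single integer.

Checking all 110 ordered pairs for relation 'contains'; matching pairs in alphabetical order:
(E, L): E contains L ✓
(J, H): J contains H ✓
(J, R): J contains R ✓
(N, E): N contains E ✓
(N, L): N contains L ✓
Count: 5.

5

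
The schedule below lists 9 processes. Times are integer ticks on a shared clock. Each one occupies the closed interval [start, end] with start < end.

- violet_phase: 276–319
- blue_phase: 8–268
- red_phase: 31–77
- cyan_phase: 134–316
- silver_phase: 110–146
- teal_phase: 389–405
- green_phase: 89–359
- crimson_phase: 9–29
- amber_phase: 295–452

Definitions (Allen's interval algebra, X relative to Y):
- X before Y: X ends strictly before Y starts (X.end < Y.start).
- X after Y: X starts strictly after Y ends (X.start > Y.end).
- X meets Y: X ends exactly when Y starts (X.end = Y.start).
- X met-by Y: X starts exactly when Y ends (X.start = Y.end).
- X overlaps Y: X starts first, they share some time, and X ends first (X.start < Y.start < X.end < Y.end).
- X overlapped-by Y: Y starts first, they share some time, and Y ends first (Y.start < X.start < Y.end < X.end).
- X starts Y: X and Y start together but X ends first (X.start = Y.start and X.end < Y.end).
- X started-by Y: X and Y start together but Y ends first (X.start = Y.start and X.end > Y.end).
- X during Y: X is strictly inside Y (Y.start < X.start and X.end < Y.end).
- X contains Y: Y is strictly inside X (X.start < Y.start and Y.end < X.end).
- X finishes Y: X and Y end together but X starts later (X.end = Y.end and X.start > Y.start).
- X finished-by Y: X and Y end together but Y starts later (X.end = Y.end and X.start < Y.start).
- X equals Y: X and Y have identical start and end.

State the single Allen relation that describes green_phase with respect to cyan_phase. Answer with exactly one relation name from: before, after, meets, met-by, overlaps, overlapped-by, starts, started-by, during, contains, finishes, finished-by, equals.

green_phase = [89, 359]; cyan_phase = [134, 316].
Compare endpoints: green_phase.start < cyan_phase.start, green_phase.start < cyan_phase.end, green_phase.end > cyan_phase.start, green_phase.end > cyan_phase.end.
That pattern is 'contains'.

contains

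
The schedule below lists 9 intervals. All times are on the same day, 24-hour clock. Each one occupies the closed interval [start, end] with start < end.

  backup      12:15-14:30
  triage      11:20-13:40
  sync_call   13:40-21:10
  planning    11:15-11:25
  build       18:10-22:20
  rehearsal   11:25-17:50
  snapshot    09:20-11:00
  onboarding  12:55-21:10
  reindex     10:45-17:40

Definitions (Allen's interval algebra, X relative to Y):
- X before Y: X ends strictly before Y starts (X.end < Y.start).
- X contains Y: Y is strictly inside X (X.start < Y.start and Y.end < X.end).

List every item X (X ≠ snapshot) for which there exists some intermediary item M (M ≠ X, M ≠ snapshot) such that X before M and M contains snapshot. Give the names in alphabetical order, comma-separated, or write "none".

Target snapshot = [09:20, 11:00].
Intermediaries M with M contains snapshot: none.
Union: none.

none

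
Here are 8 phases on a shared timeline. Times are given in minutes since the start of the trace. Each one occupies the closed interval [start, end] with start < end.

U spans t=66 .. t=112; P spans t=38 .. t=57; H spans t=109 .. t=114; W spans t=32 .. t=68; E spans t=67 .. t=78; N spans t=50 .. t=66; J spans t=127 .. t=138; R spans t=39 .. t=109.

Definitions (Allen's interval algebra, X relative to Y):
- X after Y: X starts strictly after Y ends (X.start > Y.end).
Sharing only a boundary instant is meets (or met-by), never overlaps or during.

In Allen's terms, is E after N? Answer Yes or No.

E = [t=67, t=78], N = [t=50, t=66].
Actual relation of E to N: after.
Asked whether 'after' holds → Yes.

Yes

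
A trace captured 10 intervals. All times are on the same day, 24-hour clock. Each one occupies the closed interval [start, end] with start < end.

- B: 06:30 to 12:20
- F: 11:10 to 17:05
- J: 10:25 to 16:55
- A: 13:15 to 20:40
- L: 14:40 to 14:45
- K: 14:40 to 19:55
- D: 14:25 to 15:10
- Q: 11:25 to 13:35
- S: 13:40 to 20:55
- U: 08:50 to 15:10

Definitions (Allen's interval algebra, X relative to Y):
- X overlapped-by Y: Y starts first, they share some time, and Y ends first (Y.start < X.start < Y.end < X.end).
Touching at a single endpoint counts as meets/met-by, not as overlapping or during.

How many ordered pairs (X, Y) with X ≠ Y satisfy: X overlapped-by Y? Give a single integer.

19

Checking all 90 ordered pairs for relation 'overlapped-by'; matching pairs in alphabetical order:
(A, F): A overlapped-by F ✓
(A, J): A overlapped-by J ✓
(A, Q): A overlapped-by Q ✓
(A, U): A overlapped-by U ✓
(F, B): F overlapped-by B ✓
(F, J): F overlapped-by J ✓
(F, U): F overlapped-by U ✓
(J, B): J overlapped-by B ✓
(J, U): J overlapped-by U ✓
(K, D): K overlapped-by D ✓
(K, F): K overlapped-by F ✓
(K, J): K overlapped-by J ✓
(K, U): K overlapped-by U ✓
(Q, B): Q overlapped-by B ✓
(S, A): S overlapped-by A ✓
(S, F): S overlapped-by F ✓
(S, J): S overlapped-by J ✓
(S, U): S overlapped-by U ✓
(U, B): U overlapped-by B ✓
Count: 19.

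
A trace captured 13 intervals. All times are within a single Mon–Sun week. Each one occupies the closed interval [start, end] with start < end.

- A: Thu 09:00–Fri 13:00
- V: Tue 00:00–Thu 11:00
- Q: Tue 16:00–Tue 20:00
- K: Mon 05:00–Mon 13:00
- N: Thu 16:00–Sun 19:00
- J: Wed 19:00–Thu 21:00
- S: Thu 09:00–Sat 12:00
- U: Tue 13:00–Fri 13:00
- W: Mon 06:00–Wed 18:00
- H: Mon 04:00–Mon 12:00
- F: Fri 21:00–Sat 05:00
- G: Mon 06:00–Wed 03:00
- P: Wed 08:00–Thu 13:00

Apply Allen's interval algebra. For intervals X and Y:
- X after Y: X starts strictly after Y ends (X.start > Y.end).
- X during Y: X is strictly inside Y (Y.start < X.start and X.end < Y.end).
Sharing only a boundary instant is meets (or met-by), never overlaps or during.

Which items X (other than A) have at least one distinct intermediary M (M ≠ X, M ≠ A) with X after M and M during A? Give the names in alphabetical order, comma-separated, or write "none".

none

Target A = [Thu 09:00, Fri 13:00].
Intermediaries M with M during A: none.
Union: none.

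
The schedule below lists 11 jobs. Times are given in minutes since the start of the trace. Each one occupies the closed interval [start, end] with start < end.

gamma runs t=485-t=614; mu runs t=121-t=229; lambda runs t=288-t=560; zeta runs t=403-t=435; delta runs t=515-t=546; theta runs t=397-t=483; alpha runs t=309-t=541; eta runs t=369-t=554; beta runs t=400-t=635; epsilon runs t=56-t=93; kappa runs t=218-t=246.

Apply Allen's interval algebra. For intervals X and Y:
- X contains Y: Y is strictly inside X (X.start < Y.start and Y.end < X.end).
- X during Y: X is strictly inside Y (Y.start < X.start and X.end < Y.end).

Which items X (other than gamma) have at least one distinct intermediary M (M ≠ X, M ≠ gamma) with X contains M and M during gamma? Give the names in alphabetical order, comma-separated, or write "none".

Target gamma = [t=485, t=614].
Intermediaries M with M during gamma: delta.
Via delta — items with X contains delta: beta, eta, lambda.
Union: beta, eta, lambda.

beta, eta, lambda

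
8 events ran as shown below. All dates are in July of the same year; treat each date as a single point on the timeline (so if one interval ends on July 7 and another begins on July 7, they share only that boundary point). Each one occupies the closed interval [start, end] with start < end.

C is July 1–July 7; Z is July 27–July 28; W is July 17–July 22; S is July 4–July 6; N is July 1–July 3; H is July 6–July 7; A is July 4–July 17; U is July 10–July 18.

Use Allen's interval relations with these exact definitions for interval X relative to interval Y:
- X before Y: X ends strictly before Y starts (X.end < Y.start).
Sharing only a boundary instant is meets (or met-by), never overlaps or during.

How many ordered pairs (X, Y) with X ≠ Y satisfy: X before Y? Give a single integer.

18

Checking all 56 ordered pairs for relation 'before'; matching pairs in alphabetical order:
(A, Z): A before Z ✓
(C, U): C before U ✓
(C, W): C before W ✓
(C, Z): C before Z ✓
(H, U): H before U ✓
(H, W): H before W ✓
(H, Z): H before Z ✓
(N, A): N before A ✓
(N, H): N before H ✓
(N, S): N before S ✓
(N, U): N before U ✓
(N, W): N before W ✓
(N, Z): N before Z ✓
(S, U): S before U ✓
(S, W): S before W ✓
(S, Z): S before Z ✓
(U, Z): U before Z ✓
(W, Z): W before Z ✓
Count: 18.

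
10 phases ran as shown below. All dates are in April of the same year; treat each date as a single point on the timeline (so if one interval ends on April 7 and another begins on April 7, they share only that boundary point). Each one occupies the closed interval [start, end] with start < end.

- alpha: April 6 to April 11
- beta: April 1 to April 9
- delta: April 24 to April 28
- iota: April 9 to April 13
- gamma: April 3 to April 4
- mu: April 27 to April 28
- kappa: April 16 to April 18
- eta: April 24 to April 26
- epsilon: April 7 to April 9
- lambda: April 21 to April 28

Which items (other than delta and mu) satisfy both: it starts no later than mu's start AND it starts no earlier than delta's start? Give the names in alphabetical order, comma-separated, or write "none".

Conditions: its start is no later than mu's start (X.start <= April 27) AND its start is no earlier than delta's start (X.start >= April 24).
alpha: start April 6 <= April 27? ✓; start April 6 >= April 24? ✗ → no.
beta: start April 1 <= April 27? ✓; start April 1 >= April 24? ✗ → no.
epsilon: start April 7 <= April 27? ✓; start April 7 >= April 24? ✗ → no.
eta: start April 24 <= April 27? ✓; start April 24 >= April 24? ✓ → yes.
gamma: start April 3 <= April 27? ✓; start April 3 >= April 24? ✗ → no.
iota: start April 9 <= April 27? ✓; start April 9 >= April 24? ✗ → no.
kappa: start April 16 <= April 27? ✓; start April 16 >= April 24? ✗ → no.
lambda: start April 21 <= April 27? ✓; start April 21 >= April 24? ✗ → no.
Result: eta.

eta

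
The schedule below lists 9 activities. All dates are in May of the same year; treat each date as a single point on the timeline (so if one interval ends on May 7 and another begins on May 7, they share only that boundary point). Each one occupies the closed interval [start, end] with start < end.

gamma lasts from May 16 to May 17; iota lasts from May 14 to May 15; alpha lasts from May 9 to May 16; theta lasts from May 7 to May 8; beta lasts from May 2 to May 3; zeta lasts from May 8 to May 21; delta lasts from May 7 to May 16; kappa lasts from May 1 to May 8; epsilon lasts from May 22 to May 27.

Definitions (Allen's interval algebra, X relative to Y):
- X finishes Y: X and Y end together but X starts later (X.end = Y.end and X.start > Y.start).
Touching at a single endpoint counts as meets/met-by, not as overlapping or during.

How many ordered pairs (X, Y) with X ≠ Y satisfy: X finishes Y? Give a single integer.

Checking all 72 ordered pairs for relation 'finishes'; matching pairs in alphabetical order:
(alpha, delta): alpha finishes delta ✓
(theta, kappa): theta finishes kappa ✓
Count: 2.

2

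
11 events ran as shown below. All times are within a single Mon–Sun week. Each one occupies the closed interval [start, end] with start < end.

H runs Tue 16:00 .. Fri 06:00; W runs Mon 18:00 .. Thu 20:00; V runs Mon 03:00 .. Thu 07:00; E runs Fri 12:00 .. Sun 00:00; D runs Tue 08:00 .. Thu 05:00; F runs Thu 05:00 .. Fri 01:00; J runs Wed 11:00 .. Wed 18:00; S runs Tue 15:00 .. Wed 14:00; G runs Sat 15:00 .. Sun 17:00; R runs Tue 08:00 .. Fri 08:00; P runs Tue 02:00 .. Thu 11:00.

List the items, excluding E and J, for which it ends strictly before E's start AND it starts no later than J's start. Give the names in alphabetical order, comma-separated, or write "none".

D, H, P, R, S, V, W

Conditions: its end is strictly before E's start (X.end < Fri 12:00) AND its start is no later than J's start (X.start <= Wed 11:00).
D: end Thu 05:00 < Fri 12:00? ✓; start Tue 08:00 <= Wed 11:00? ✓ → yes.
F: end Fri 01:00 < Fri 12:00? ✓; start Thu 05:00 <= Wed 11:00? ✗ → no.
G: end Sun 17:00 < Fri 12:00? ✗; start Sat 15:00 <= Wed 11:00? ✗ → no.
H: end Fri 06:00 < Fri 12:00? ✓; start Tue 16:00 <= Wed 11:00? ✓ → yes.
P: end Thu 11:00 < Fri 12:00? ✓; start Tue 02:00 <= Wed 11:00? ✓ → yes.
R: end Fri 08:00 < Fri 12:00? ✓; start Tue 08:00 <= Wed 11:00? ✓ → yes.
S: end Wed 14:00 < Fri 12:00? ✓; start Tue 15:00 <= Wed 11:00? ✓ → yes.
V: end Thu 07:00 < Fri 12:00? ✓; start Mon 03:00 <= Wed 11:00? ✓ → yes.
W: end Thu 20:00 < Fri 12:00? ✓; start Mon 18:00 <= Wed 11:00? ✓ → yes.
Result: D, H, P, R, S, V, W.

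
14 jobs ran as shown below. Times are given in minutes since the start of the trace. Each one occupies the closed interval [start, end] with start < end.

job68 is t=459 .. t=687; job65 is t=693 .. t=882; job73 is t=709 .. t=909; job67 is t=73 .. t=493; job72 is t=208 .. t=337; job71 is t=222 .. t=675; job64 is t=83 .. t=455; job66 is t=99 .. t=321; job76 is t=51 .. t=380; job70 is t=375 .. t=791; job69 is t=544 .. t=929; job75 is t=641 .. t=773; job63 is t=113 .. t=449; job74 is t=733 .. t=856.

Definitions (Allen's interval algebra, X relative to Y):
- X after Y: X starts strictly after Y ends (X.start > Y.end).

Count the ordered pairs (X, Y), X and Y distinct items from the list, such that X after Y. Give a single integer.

Checking all 182 ordered pairs for relation 'after'; matching pairs in alphabetical order:
(job65, job63): job65 after job63 ✓
(job65, job64): job65 after job64 ✓
(job65, job66): job65 after job66 ✓
(job65, job67): job65 after job67 ✓
(job65, job68): job65 after job68 ✓
(job65, job71): job65 after job71 ✓
(job65, job72): job65 after job72 ✓
(job65, job76): job65 after job76 ✓
(job68, job63): job68 after job63 ✓
(job68, job64): job68 after job64 ✓
(job68, job66): job68 after job66 ✓
(job68, job72): job68 after job72 ✓
(job68, job76): job68 after job76 ✓
(job69, job63): job69 after job63 ✓
(job69, job64): job69 after job64 ✓
(job69, job66): job69 after job66 ✓
(job69, job67): job69 after job67 ✓
(job69, job72): job69 after job72 ✓
(job69, job76): job69 after job76 ✓
(job70, job66): job70 after job66 ✓
(job70, job72): job70 after job72 ✓
(job73, job63): job73 after job63 ✓
(job73, job64): job73 after job64 ✓
(job73, job66): job73 after job66 ✓
... plus 19 further pairs not listed.
Count: 43.

43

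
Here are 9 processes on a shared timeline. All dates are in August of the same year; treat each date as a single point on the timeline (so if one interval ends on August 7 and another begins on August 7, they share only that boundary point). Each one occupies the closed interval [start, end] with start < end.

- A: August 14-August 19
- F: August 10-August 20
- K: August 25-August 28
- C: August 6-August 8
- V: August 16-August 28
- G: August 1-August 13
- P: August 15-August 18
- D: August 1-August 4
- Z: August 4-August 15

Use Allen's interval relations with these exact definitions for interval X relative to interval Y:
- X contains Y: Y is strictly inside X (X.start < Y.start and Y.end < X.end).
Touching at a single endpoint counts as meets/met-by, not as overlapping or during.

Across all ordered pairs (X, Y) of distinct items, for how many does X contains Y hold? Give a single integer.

5

Checking all 72 ordered pairs for relation 'contains'; matching pairs in alphabetical order:
(A, P): A contains P ✓
(F, A): F contains A ✓
(F, P): F contains P ✓
(G, C): G contains C ✓
(Z, C): Z contains C ✓
Count: 5.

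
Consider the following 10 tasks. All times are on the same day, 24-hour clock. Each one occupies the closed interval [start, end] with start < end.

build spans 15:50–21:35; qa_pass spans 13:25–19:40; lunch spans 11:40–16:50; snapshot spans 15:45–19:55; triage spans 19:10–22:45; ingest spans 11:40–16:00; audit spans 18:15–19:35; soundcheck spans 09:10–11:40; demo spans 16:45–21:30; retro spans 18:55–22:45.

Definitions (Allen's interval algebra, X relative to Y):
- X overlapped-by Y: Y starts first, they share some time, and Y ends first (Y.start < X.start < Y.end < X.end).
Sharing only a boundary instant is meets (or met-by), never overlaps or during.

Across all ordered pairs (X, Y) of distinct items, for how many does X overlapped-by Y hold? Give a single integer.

Checking all 90 ordered pairs for relation 'overlapped-by'; matching pairs in alphabetical order:
(build, ingest): build overlapped-by ingest ✓
(build, lunch): build overlapped-by lunch ✓
(build, qa_pass): build overlapped-by qa_pass ✓
(build, snapshot): build overlapped-by snapshot ✓
(demo, lunch): demo overlapped-by lunch ✓
(demo, qa_pass): demo overlapped-by qa_pass ✓
(demo, snapshot): demo overlapped-by snapshot ✓
(qa_pass, ingest): qa_pass overlapped-by ingest ✓
(qa_pass, lunch): qa_pass overlapped-by lunch ✓
(retro, audit): retro overlapped-by audit ✓
(retro, build): retro overlapped-by build ✓
(retro, demo): retro overlapped-by demo ✓
(retro, qa_pass): retro overlapped-by qa_pass ✓
(retro, snapshot): retro overlapped-by snapshot ✓
(snapshot, ingest): snapshot overlapped-by ingest ✓
(snapshot, lunch): snapshot overlapped-by lunch ✓
(snapshot, qa_pass): snapshot overlapped-by qa_pass ✓
(triage, audit): triage overlapped-by audit ✓
(triage, build): triage overlapped-by build ✓
(triage, demo): triage overlapped-by demo ✓
(triage, qa_pass): triage overlapped-by qa_pass ✓
(triage, snapshot): triage overlapped-by snapshot ✓
Count: 22.

22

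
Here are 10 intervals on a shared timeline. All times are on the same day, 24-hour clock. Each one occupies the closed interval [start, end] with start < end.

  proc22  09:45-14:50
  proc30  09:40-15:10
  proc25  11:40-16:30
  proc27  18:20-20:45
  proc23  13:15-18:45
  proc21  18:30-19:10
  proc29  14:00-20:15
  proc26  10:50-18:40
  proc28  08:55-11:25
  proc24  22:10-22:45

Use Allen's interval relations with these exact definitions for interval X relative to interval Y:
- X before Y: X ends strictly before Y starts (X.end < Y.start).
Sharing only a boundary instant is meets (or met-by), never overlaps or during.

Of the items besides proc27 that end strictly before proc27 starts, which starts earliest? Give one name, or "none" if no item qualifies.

Target proc27 = [18:20, 20:45].
proc21 [18:30, 19:10] → during → excluded.
proc22 [09:45, 14:50] → before → candidate.
proc23 [13:15, 18:45] → overlaps → excluded.
proc24 [22:10, 22:45] → after → excluded.
proc25 [11:40, 16:30] → before → candidate.
proc26 [10:50, 18:40] → overlaps → excluded.
proc28 [08:55, 11:25] → before → candidate.
proc29 [14:00, 20:15] → overlaps → excluded.
proc30 [09:40, 15:10] → before → candidate.
Among candidates, earliest start is 08:55 → proc28.

proc28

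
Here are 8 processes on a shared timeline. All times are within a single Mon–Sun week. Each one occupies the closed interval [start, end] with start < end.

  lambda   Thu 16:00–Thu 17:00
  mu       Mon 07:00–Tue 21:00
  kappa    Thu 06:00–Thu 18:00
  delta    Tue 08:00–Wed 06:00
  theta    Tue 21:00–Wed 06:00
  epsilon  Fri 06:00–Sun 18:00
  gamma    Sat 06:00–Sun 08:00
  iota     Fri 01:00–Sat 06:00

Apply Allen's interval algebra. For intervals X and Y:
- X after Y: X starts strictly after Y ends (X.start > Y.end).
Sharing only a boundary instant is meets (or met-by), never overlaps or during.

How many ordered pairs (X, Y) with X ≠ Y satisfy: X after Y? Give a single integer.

Checking all 56 ordered pairs for relation 'after'; matching pairs in alphabetical order:
(epsilon, delta): epsilon after delta ✓
(epsilon, kappa): epsilon after kappa ✓
(epsilon, lambda): epsilon after lambda ✓
(epsilon, mu): epsilon after mu ✓
(epsilon, theta): epsilon after theta ✓
(gamma, delta): gamma after delta ✓
(gamma, kappa): gamma after kappa ✓
(gamma, lambda): gamma after lambda ✓
(gamma, mu): gamma after mu ✓
(gamma, theta): gamma after theta ✓
(iota, delta): iota after delta ✓
(iota, kappa): iota after kappa ✓
(iota, lambda): iota after lambda ✓
(iota, mu): iota after mu ✓
(iota, theta): iota after theta ✓
(kappa, delta): kappa after delta ✓
(kappa, mu): kappa after mu ✓
(kappa, theta): kappa after theta ✓
(lambda, delta): lambda after delta ✓
(lambda, mu): lambda after mu ✓
(lambda, theta): lambda after theta ✓
Count: 21.

21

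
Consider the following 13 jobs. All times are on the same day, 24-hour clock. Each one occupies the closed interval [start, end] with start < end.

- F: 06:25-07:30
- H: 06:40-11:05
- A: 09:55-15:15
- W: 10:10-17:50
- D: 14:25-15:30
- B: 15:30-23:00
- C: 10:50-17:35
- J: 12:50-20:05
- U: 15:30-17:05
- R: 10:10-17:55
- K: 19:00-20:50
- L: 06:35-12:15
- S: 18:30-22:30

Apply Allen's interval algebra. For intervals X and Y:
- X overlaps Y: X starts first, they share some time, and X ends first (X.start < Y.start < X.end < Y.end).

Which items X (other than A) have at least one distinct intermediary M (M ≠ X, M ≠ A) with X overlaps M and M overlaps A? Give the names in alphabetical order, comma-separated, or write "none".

Target A = [09:55, 15:15].
Intermediaries M with M overlaps A: H, L.
Via H — items with X overlaps H: F.
Via L — items with X overlaps L: F.
Union: F.

F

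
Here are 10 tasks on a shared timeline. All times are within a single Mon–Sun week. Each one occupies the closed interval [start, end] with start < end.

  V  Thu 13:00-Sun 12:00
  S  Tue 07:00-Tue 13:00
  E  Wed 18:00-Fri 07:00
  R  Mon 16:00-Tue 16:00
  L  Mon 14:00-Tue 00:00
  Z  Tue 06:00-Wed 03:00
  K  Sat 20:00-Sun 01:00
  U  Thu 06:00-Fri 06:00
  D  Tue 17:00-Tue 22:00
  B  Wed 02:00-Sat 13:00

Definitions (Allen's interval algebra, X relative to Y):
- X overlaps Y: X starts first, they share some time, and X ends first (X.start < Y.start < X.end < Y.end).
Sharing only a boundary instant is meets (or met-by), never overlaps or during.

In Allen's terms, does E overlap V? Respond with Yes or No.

E = [Wed 18:00, Fri 07:00], V = [Thu 13:00, Sun 12:00].
Actual relation of E to V: overlaps.
Asked whether 'overlaps' holds → Yes.

Yes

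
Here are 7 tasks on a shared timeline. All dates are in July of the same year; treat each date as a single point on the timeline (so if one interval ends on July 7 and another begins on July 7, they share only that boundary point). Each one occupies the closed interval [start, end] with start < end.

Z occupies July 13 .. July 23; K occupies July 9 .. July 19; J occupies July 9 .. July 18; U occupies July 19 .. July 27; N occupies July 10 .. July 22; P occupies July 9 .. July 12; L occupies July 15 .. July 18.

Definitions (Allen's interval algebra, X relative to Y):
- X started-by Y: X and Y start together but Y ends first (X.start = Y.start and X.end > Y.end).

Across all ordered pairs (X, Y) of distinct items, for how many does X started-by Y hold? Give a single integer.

3

Checking all 42 ordered pairs for relation 'started-by'; matching pairs in alphabetical order:
(J, P): J started-by P ✓
(K, J): K started-by J ✓
(K, P): K started-by P ✓
Count: 3.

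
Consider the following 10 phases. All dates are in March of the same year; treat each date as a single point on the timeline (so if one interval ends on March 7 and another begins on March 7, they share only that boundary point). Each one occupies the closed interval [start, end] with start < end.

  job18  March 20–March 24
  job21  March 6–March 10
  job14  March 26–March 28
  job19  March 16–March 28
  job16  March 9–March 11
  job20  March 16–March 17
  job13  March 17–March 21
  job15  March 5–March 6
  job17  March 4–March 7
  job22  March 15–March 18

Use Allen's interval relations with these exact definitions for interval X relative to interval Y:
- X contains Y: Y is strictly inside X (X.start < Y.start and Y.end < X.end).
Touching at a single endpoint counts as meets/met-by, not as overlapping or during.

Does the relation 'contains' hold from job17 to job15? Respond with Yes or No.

job17 = [March 4, March 7], job15 = [March 5, March 6].
Actual relation of job17 to job15: contains.
Asked whether 'contains' holds → Yes.

Yes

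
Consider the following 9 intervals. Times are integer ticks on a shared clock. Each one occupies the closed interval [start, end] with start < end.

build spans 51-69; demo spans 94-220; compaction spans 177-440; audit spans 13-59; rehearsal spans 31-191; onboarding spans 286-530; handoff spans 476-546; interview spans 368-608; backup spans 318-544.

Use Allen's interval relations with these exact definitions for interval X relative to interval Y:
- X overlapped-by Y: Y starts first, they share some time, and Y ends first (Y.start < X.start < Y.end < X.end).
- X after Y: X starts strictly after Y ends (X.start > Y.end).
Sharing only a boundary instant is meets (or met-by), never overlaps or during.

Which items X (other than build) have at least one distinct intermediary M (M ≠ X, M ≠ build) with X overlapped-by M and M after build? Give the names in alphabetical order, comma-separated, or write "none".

Target build = [51, 69].
Intermediaries M with M after build: backup, compaction, demo, handoff, interview, onboarding.
Via backup — items with X overlapped-by backup: handoff, interview.
Via compaction — items with X overlapped-by compaction: backup, interview, onboarding.
Via demo — items with X overlapped-by demo: compaction.
Via handoff — items with X overlapped-by handoff: none.
Via interview — items with X overlapped-by interview: none.
Via onboarding — items with X overlapped-by onboarding: backup, handoff, interview.
Union: backup, compaction, handoff, interview, onboarding.

backup, compaction, handoff, interview, onboarding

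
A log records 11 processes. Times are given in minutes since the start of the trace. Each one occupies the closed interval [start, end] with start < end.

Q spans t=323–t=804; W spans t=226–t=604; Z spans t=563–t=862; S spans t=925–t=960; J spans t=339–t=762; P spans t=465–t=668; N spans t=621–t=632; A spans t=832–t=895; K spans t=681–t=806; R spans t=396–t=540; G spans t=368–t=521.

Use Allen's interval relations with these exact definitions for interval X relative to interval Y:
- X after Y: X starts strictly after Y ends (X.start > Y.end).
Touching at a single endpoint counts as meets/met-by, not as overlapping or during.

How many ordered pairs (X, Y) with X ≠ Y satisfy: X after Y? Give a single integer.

28

Checking all 110 ordered pairs for relation 'after'; matching pairs in alphabetical order:
(A, G): A after G ✓
(A, J): A after J ✓
(A, K): A after K ✓
(A, N): A after N ✓
(A, P): A after P ✓
(A, Q): A after Q ✓
(A, R): A after R ✓
(A, W): A after W ✓
(K, G): K after G ✓
(K, N): K after N ✓
(K, P): K after P ✓
(K, R): K after R ✓
(K, W): K after W ✓
(N, G): N after G ✓
(N, R): N after R ✓
(N, W): N after W ✓
(S, A): S after A ✓
(S, G): S after G ✓
(S, J): S after J ✓
(S, K): S after K ✓
(S, N): S after N ✓
(S, P): S after P ✓
(S, Q): S after Q ✓
(S, R): S after R ✓
... plus 4 further pairs not listed.
Count: 28.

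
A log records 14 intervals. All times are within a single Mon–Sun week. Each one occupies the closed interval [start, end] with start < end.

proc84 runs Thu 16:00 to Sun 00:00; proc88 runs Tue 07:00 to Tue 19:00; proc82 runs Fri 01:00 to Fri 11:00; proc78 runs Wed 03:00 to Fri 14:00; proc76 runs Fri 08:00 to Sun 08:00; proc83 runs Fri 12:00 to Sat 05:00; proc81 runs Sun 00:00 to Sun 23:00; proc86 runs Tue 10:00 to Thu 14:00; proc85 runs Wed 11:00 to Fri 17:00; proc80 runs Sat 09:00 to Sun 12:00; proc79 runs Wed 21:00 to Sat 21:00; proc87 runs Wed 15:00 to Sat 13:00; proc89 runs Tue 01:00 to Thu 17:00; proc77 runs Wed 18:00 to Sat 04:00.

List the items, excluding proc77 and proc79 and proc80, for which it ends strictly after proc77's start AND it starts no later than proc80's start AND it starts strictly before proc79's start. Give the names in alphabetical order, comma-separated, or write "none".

proc78, proc85, proc86, proc87, proc89

Conditions: its end is strictly after proc77's start (X.end > Wed 18:00) AND its start is no later than proc80's start (X.start <= Sat 09:00) AND its start is strictly before proc79's start (X.start < Wed 21:00).
proc76: end Sun 08:00 > Wed 18:00? ✓; start Fri 08:00 <= Sat 09:00? ✓; start Fri 08:00 < Wed 21:00? ✗ → no.
proc78: end Fri 14:00 > Wed 18:00? ✓; start Wed 03:00 <= Sat 09:00? ✓; start Wed 03:00 < Wed 21:00? ✓ → yes.
proc81: end Sun 23:00 > Wed 18:00? ✓; start Sun 00:00 <= Sat 09:00? ✗; start Sun 00:00 < Wed 21:00? ✗ → no.
proc82: end Fri 11:00 > Wed 18:00? ✓; start Fri 01:00 <= Sat 09:00? ✓; start Fri 01:00 < Wed 21:00? ✗ → no.
proc83: end Sat 05:00 > Wed 18:00? ✓; start Fri 12:00 <= Sat 09:00? ✓; start Fri 12:00 < Wed 21:00? ✗ → no.
proc84: end Sun 00:00 > Wed 18:00? ✓; start Thu 16:00 <= Sat 09:00? ✓; start Thu 16:00 < Wed 21:00? ✗ → no.
proc85: end Fri 17:00 > Wed 18:00? ✓; start Wed 11:00 <= Sat 09:00? ✓; start Wed 11:00 < Wed 21:00? ✓ → yes.
proc86: end Thu 14:00 > Wed 18:00? ✓; start Tue 10:00 <= Sat 09:00? ✓; start Tue 10:00 < Wed 21:00? ✓ → yes.
proc87: end Sat 13:00 > Wed 18:00? ✓; start Wed 15:00 <= Sat 09:00? ✓; start Wed 15:00 < Wed 21:00? ✓ → yes.
proc88: end Tue 19:00 > Wed 18:00? ✗; start Tue 07:00 <= Sat 09:00? ✓; start Tue 07:00 < Wed 21:00? ✓ → no.
proc89: end Thu 17:00 > Wed 18:00? ✓; start Tue 01:00 <= Sat 09:00? ✓; start Tue 01:00 < Wed 21:00? ✓ → yes.
Result: proc78, proc85, proc86, proc87, proc89.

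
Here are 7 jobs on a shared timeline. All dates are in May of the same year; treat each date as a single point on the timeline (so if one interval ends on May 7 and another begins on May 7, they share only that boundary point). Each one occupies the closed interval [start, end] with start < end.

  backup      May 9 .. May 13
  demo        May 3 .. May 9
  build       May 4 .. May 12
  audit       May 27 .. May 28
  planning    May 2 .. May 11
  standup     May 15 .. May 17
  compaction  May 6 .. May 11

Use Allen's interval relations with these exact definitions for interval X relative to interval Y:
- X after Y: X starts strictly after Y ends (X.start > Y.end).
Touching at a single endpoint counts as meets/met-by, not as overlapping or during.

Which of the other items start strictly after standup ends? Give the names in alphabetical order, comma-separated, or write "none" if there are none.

audit

Target standup = [May 15, May 17].
audit [May 27, May 28] → after → yes.
backup [May 9, May 13] → before → no.
build [May 4, May 12] → before → no.
compaction [May 6, May 11] → before → no.
demo [May 3, May 9] → before → no.
planning [May 2, May 11] → before → no.
Result: audit.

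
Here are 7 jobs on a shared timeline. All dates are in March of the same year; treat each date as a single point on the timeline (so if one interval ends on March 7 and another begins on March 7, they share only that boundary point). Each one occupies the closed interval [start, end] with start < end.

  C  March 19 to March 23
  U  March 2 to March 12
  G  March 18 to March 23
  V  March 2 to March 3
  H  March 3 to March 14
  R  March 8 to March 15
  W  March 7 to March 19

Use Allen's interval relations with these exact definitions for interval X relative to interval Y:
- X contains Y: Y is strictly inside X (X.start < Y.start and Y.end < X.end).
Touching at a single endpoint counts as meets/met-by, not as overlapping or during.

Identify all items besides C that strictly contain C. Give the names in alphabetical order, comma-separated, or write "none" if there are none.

none

Target C = [March 19, March 23].
G [March 18, March 23] → finished-by → no.
H [March 3, March 14] → before → no.
R [March 8, March 15] → before → no.
U [March 2, March 12] → before → no.
V [March 2, March 3] → before → no.
W [March 7, March 19] → meets → no.
Result: none.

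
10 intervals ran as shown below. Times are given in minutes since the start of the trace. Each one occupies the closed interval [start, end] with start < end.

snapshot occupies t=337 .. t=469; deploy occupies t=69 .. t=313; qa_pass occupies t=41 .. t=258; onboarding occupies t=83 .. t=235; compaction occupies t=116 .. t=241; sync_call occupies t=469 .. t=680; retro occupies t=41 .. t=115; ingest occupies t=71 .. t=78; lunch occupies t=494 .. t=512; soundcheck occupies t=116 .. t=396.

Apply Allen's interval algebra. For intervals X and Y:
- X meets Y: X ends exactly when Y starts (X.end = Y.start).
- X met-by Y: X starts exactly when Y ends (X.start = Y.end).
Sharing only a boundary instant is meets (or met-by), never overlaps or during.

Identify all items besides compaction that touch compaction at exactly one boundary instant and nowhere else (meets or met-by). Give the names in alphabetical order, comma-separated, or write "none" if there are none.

Target compaction = [t=116, t=241].
deploy [t=69, t=313] → contains → no.
ingest [t=71, t=78] → before → no.
lunch [t=494, t=512] → after → no.
onboarding [t=83, t=235] → overlaps → no.
qa_pass [t=41, t=258] → contains → no.
retro [t=41, t=115] → before → no.
snapshot [t=337, t=469] → after → no.
soundcheck [t=116, t=396] → started-by → no.
sync_call [t=469, t=680] → after → no.
Result: none.

none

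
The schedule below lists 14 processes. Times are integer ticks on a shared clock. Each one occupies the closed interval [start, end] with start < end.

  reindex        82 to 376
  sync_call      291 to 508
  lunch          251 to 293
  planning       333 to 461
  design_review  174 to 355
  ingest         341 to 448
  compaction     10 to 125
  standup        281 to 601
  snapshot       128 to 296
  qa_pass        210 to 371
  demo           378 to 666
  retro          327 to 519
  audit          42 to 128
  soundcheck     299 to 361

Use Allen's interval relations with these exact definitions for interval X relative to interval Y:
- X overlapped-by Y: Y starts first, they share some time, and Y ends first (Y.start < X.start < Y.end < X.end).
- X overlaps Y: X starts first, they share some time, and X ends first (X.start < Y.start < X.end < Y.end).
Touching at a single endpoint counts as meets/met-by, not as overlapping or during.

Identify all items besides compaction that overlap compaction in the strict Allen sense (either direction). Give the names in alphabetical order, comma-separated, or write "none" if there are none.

Target compaction = [10, 125].
audit [42, 128] → overlapped-by → yes.
demo [378, 666] → after → no.
design_review [174, 355] → after → no.
ingest [341, 448] → after → no.
lunch [251, 293] → after → no.
planning [333, 461] → after → no.
qa_pass [210, 371] → after → no.
reindex [82, 376] → overlapped-by → yes.
retro [327, 519] → after → no.
snapshot [128, 296] → after → no.
soundcheck [299, 361] → after → no.
standup [281, 601] → after → no.
sync_call [291, 508] → after → no.
Result: audit, reindex.

audit, reindex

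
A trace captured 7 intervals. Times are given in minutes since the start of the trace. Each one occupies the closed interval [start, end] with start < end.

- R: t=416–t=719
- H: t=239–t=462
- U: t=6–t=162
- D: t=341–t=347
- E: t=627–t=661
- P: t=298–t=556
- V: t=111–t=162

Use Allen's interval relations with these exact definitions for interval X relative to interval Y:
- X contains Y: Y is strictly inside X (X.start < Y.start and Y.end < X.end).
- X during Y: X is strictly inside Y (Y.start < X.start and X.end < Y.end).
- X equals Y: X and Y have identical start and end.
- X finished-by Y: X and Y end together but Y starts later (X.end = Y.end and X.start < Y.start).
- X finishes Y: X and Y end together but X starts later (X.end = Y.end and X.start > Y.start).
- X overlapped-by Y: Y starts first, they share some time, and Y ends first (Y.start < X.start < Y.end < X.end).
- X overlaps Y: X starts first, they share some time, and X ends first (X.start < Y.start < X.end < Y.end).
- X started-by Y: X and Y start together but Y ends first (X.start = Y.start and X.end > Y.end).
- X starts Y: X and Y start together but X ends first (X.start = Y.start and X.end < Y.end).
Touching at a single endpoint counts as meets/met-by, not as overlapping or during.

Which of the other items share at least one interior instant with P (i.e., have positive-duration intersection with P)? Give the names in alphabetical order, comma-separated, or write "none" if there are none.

Target P = [t=298, t=556].
D [t=341, t=347] → during → yes.
E [t=627, t=661] → after → no.
H [t=239, t=462] → overlaps → yes.
R [t=416, t=719] → overlapped-by → yes.
U [t=6, t=162] → before → no.
V [t=111, t=162] → before → no.
Result: D, H, R.

D, H, R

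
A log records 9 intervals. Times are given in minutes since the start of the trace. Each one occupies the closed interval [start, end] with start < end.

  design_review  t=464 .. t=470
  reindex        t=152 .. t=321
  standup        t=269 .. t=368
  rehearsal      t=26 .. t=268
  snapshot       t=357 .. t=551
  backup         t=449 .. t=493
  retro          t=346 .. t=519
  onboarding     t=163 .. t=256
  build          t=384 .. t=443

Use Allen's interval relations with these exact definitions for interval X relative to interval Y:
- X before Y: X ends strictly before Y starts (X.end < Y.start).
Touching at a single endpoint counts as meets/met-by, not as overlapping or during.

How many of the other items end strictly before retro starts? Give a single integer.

Target retro = [t=346, t=519].
backup [t=449, t=493] → during → no.
build [t=384, t=443] → during → no.
design_review [t=464, t=470] → during → no.
onboarding [t=163, t=256] → before → counts.
rehearsal [t=26, t=268] → before → counts.
reindex [t=152, t=321] → before → counts.
snapshot [t=357, t=551] → overlapped-by → no.
standup [t=269, t=368] → overlaps → no.
Total: 3.

3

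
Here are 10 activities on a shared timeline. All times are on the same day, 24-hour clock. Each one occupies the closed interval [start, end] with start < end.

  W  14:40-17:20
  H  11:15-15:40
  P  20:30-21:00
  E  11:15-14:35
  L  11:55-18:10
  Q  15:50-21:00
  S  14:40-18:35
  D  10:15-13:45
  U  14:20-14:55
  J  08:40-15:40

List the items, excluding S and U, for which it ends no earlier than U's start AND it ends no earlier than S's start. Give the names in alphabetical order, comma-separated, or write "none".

H, J, L, P, Q, W

Conditions: its end is no earlier than U's start (X.end >= 14:20) AND its end is no earlier than S's start (X.end >= 14:40).
D: end 13:45 >= 14:20? ✗; end 13:45 >= 14:40? ✗ → no.
E: end 14:35 >= 14:20? ✓; end 14:35 >= 14:40? ✗ → no.
H: end 15:40 >= 14:20? ✓; end 15:40 >= 14:40? ✓ → yes.
J: end 15:40 >= 14:20? ✓; end 15:40 >= 14:40? ✓ → yes.
L: end 18:10 >= 14:20? ✓; end 18:10 >= 14:40? ✓ → yes.
P: end 21:00 >= 14:20? ✓; end 21:00 >= 14:40? ✓ → yes.
Q: end 21:00 >= 14:20? ✓; end 21:00 >= 14:40? ✓ → yes.
W: end 17:20 >= 14:20? ✓; end 17:20 >= 14:40? ✓ → yes.
Result: H, J, L, P, Q, W.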